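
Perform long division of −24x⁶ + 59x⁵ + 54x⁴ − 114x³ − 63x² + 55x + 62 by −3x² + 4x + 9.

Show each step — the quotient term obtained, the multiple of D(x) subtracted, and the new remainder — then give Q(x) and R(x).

Step 1: lead(−24x⁶ + 59x⁵ + 54x⁴ − 114x³ − 63x² + 55x + 62) ÷ lead(D) = −24x⁶ ÷ −3x² = 8x⁴. Subtract (8x⁴)·D = −24x⁶ + 32x⁵ + 72x⁴. Remainder: 27x⁵ − 18x⁴ − 114x³ − 63x² + 55x + 62.
Step 2: lead(27x⁵ − 18x⁴ − 114x³ − 63x² + 55x + 62) ÷ lead(D) = 27x⁵ ÷ −3x² = −9x³. Subtract (−9x³)·D = 27x⁵ − 36x⁴ − 81x³. Remainder: 18x⁴ − 33x³ − 63x² + 55x + 62.
Step 3: lead(18x⁴ − 33x³ − 63x² + 55x + 62) ÷ lead(D) = 18x⁴ ÷ −3x² = −6x². Subtract (−6x²)·D = 18x⁴ − 24x³ − 54x². Remainder: −9x³ − 9x² + 55x + 62.
Step 4: lead(−9x³ − 9x² + 55x + 62) ÷ lead(D) = −9x³ ÷ −3x² = 3x. Subtract (3x)·D = −9x³ + 12x² + 27x. Remainder: −21x² + 28x + 62.
Step 5: lead(−21x² + 28x + 62) ÷ lead(D) = −21x² ÷ −3x² = 7. Subtract (7)·D = −21x² + 28x + 63. Remainder: −1.

Q(x) = 8x⁴ − 9x³ − 6x² + 3x + 7; R(x) = −1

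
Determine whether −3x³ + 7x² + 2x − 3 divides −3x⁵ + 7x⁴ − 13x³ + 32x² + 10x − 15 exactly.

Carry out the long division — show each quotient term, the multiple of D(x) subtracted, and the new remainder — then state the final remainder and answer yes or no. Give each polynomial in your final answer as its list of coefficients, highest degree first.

R = [0], so D(x) is a factor of P(x). yes

Step 1: lead(−3x⁵ + 7x⁴ − 13x³ + 32x² + 10x − 15) ÷ lead(D) = −3x⁵ ÷ −3x³ = x². Subtract (x²)·D = −3x⁵ + 7x⁴ + 2x³ − 3x². Remainder: −15x³ + 35x² + 10x − 15.
Step 2: lead(−15x³ + 35x² + 10x − 15) ÷ lead(D) = −15x³ ÷ −3x³ = 5. Subtract (5)·D = −15x³ + 35x² + 10x − 15. Remainder: 0.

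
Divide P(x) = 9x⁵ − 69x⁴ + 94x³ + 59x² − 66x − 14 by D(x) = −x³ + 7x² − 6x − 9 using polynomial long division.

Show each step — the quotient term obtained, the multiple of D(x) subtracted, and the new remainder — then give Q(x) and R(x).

Step 1: lead(9x⁵ − 69x⁴ + 94x³ + 59x² − 66x − 14) ÷ lead(D) = 9x⁵ ÷ −x³ = −9x². Subtract (−9x²)·D = 9x⁵ − 63x⁴ + 54x³ + 81x². Remainder: −6x⁴ + 40x³ − 22x² − 66x − 14.
Step 2: lead(−6x⁴ + 40x³ − 22x² − 66x − 14) ÷ lead(D) = −6x⁴ ÷ −x³ = 6x. Subtract (6x)·D = −6x⁴ + 42x³ − 36x² − 54x. Remainder: −2x³ + 14x² − 12x − 14.
Step 3: lead(−2x³ + 14x² − 12x − 14) ÷ lead(D) = −2x³ ÷ −x³ = 2. Subtract (2)·D = −2x³ + 14x² − 12x − 18. Remainder: 4.

Q(x) = −9x² + 6x + 2; R(x) = 4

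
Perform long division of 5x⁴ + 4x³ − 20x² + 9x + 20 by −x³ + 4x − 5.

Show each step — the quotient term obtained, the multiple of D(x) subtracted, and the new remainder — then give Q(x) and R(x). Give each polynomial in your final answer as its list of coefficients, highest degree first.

Step 1: lead(5x⁴ + 4x³ − 20x² + 9x + 20) ÷ lead(D) = 5x⁴ ÷ −x³ = −5x. Subtract (−5x)·D = 5x⁴ − 20x² + 25x. Remainder: 4x³ − 16x + 20.
Step 2: lead(4x³ − 16x + 20) ÷ lead(D) = 4x³ ÷ −x³ = −4. Subtract (−4)·D = 4x³ − 16x + 20. Remainder: 0.

Q = [-5, -4]; R = [0]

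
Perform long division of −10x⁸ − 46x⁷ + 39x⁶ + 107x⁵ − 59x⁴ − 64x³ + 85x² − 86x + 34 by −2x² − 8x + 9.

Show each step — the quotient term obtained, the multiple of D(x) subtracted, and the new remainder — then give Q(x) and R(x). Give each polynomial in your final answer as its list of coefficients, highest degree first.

Q = [5, 3, -9, -4, 5, -6, 4]; R = [-2]

Step 1: lead(−10x⁸ − 46x⁷ + 39x⁶ + 107x⁵ − 59x⁴ − 64x³ + 85x² − 86x + 34) ÷ lead(D) = −10x⁸ ÷ −2x² = 5x⁶. Subtract (5x⁶)·D = −10x⁸ − 40x⁷ + 45x⁶. Remainder: −6x⁷ − 6x⁶ + 107x⁵ − 59x⁴ − 64x³ + 85x² − 86x + 34.
Step 2: lead(−6x⁷ − 6x⁶ + 107x⁵ − 59x⁴ − 64x³ + 85x² − 86x + 34) ÷ lead(D) = −6x⁷ ÷ −2x² = 3x⁵. Subtract (3x⁵)·D = −6x⁷ − 24x⁶ + 27x⁵. Remainder: 18x⁶ + 80x⁵ − 59x⁴ − 64x³ + 85x² − 86x + 34.
Step 3: lead(18x⁶ + 80x⁵ − 59x⁴ − 64x³ + 85x² − 86x + 34) ÷ lead(D) = 18x⁶ ÷ −2x² = −9x⁴. Subtract (−9x⁴)·D = 18x⁶ + 72x⁵ − 81x⁴. Remainder: 8x⁵ + 22x⁴ − 64x³ + 85x² − 86x + 34.
Step 4: lead(8x⁵ + 22x⁴ − 64x³ + 85x² − 86x + 34) ÷ lead(D) = 8x⁵ ÷ −2x² = −4x³. Subtract (−4x³)·D = 8x⁵ + 32x⁴ − 36x³. Remainder: −10x⁴ − 28x³ + 85x² − 86x + 34.
Step 5: lead(−10x⁴ − 28x³ + 85x² − 86x + 34) ÷ lead(D) = −10x⁴ ÷ −2x² = 5x². Subtract (5x²)·D = −10x⁴ − 40x³ + 45x². Remainder: 12x³ + 40x² − 86x + 34.
Step 6: lead(12x³ + 40x² − 86x + 34) ÷ lead(D) = 12x³ ÷ −2x² = −6x. Subtract (−6x)·D = 12x³ + 48x² − 54x. Remainder: −8x² − 32x + 34.
Step 7: lead(−8x² − 32x + 34) ÷ lead(D) = −8x² ÷ −2x² = 4. Subtract (4)·D = −8x² − 32x + 36. Remainder: −2.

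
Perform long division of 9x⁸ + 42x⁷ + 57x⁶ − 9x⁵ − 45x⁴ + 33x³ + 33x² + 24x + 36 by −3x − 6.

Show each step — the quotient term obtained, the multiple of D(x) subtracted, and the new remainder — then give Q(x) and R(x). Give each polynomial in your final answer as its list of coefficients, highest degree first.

Q = [-3, -8, -3, 9, -3, -5, -1, -6]; R = [0]

Step 1: lead(9x⁸ + 42x⁷ + 57x⁶ − 9x⁵ − 45x⁴ + 33x³ + 33x² + 24x + 36) ÷ lead(D) = 9x⁸ ÷ −3x = −3x⁷. Subtract (−3x⁷)·D = 9x⁸ + 18x⁷. Remainder: 24x⁷ + 57x⁶ − 9x⁵ − 45x⁴ + 33x³ + 33x² + 24x + 36.
Step 2: lead(24x⁷ + 57x⁶ − 9x⁵ − 45x⁴ + 33x³ + 33x² + 24x + 36) ÷ lead(D) = 24x⁷ ÷ −3x = −8x⁶. Subtract (−8x⁶)·D = 24x⁷ + 48x⁶. Remainder: 9x⁶ − 9x⁵ − 45x⁴ + 33x³ + 33x² + 24x + 36.
Step 3: lead(9x⁶ − 9x⁵ − 45x⁴ + 33x³ + 33x² + 24x + 36) ÷ lead(D) = 9x⁶ ÷ −3x = −3x⁵. Subtract (−3x⁵)·D = 9x⁶ + 18x⁵. Remainder: −27x⁵ − 45x⁴ + 33x³ + 33x² + 24x + 36.
Step 4: lead(−27x⁵ − 45x⁴ + 33x³ + 33x² + 24x + 36) ÷ lead(D) = −27x⁵ ÷ −3x = 9x⁴. Subtract (9x⁴)·D = −27x⁵ − 54x⁴. Remainder: 9x⁴ + 33x³ + 33x² + 24x + 36.
Step 5: lead(9x⁴ + 33x³ + 33x² + 24x + 36) ÷ lead(D) = 9x⁴ ÷ −3x = −3x³. Subtract (−3x³)·D = 9x⁴ + 18x³. Remainder: 15x³ + 33x² + 24x + 36.
Step 6: lead(15x³ + 33x² + 24x + 36) ÷ lead(D) = 15x³ ÷ −3x = −5x². Subtract (−5x²)·D = 15x³ + 30x². Remainder: 3x² + 24x + 36.
Step 7: lead(3x² + 24x + 36) ÷ lead(D) = 3x² ÷ −3x = −x. Subtract (−x)·D = 3x² + 6x. Remainder: 18x + 36.
Step 8: lead(18x + 36) ÷ lead(D) = 18x ÷ −3x = −6. Subtract (−6)·D = 18x + 36. Remainder: 0.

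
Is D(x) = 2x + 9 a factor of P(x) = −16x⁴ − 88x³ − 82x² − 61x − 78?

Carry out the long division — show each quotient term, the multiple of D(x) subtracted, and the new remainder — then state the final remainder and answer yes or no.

Step 1: lead(−16x⁴ − 88x³ − 82x² − 61x − 78) ÷ lead(D) = −16x⁴ ÷ 2x = −8x³. Subtract (−8x³)·D = −16x⁴ − 72x³. Remainder: −16x³ − 82x² − 61x − 78.
Step 2: lead(−16x³ − 82x² − 61x − 78) ÷ lead(D) = −16x³ ÷ 2x = −8x². Subtract (−8x²)·D = −16x³ − 72x². Remainder: −10x² − 61x − 78.
Step 3: lead(−10x² − 61x − 78) ÷ lead(D) = −10x² ÷ 2x = −5x. Subtract (−5x)·D = −10x² − 45x. Remainder: −16x − 78.
Step 4: lead(−16x − 78) ÷ lead(D) = −16x ÷ 2x = −8. Subtract (−8)·D = −16x − 72. Remainder: −6.

R(x) = −6, so D(x) is not a factor of P(x). no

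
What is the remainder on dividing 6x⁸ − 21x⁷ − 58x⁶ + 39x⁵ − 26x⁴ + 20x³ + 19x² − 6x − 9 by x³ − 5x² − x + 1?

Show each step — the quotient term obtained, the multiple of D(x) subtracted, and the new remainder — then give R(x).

Step 1: lead(6x⁸ − 21x⁷ − 58x⁶ + 39x⁵ − 26x⁴ + 20x³ + 19x² − 6x − 9) ÷ lead(D) = 6x⁸ ÷ x³ = 6x⁵. Subtract (6x⁵)·D = 6x⁸ − 30x⁷ − 6x⁶ + 6x⁵. Remainder: 9x⁷ − 52x⁶ + 33x⁵ − 26x⁴ + 20x³ + 19x² − 6x − 9.
Step 2: lead(9x⁷ − 52x⁶ + 33x⁵ − 26x⁴ + 20x³ + 19x² − 6x − 9) ÷ lead(D) = 9x⁷ ÷ x³ = 9x⁴. Subtract (9x⁴)·D = 9x⁷ − 45x⁶ − 9x⁵ + 9x⁴. Remainder: −7x⁶ + 42x⁵ − 35x⁴ + 20x³ + 19x² − 6x − 9.
Step 3: lead(−7x⁶ + 42x⁵ − 35x⁴ + 20x³ + 19x² − 6x − 9) ÷ lead(D) = −7x⁶ ÷ x³ = −7x³. Subtract (−7x³)·D = −7x⁶ + 35x⁵ + 7x⁴ − 7x³. Remainder: 7x⁵ − 42x⁴ + 27x³ + 19x² − 6x − 9.
Step 4: lead(7x⁵ − 42x⁴ + 27x³ + 19x² − 6x − 9) ÷ lead(D) = 7x⁵ ÷ x³ = 7x². Subtract (7x²)·D = 7x⁵ − 35x⁴ − 7x³ + 7x². Remainder: −7x⁴ + 34x³ + 12x² − 6x − 9.
Step 5: lead(−7x⁴ + 34x³ + 12x² − 6x − 9) ÷ lead(D) = −7x⁴ ÷ x³ = −7x. Subtract (−7x)·D = −7x⁴ + 35x³ + 7x² − 7x. Remainder: −x³ + 5x² + x − 9.
Step 6: lead(−x³ + 5x² + x − 9) ÷ lead(D) = −x³ ÷ x³ = −1. Subtract (−1)·D = −x³ + 5x² + x − 1. Remainder: −8.

R(x) = −8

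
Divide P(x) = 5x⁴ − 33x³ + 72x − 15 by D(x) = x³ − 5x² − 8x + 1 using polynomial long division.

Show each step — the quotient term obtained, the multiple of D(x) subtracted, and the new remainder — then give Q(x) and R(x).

Q(x) = 5x − 8; R(x) = 3x − 7

Step 1: lead(5x⁴ − 33x³ + 72x − 15) ÷ lead(D) = 5x⁴ ÷ x³ = 5x. Subtract (5x)·D = 5x⁴ − 25x³ − 40x² + 5x. Remainder: −8x³ + 40x² + 67x − 15.
Step 2: lead(−8x³ + 40x² + 67x − 15) ÷ lead(D) = −8x³ ÷ x³ = −8. Subtract (−8)·D = −8x³ + 40x² + 64x − 8. Remainder: 3x − 7.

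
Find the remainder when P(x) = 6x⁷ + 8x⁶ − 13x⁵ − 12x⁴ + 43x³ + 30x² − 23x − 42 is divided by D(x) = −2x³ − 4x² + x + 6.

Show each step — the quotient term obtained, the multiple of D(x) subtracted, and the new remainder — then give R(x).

R(x) = 8x

Step 1: lead(6x⁷ + 8x⁶ − 13x⁵ − 12x⁴ + 43x³ + 30x² − 23x − 42) ÷ lead(D) = 6x⁷ ÷ −2x³ = −3x⁴. Subtract (−3x⁴)·D = 6x⁷ + 12x⁶ − 3x⁵ − 18x⁴. Remainder: −4x⁶ − 10x⁵ + 6x⁴ + 43x³ + 30x² − 23x − 42.
Step 2: lead(−4x⁶ − 10x⁵ + 6x⁴ + 43x³ + 30x² − 23x − 42) ÷ lead(D) = −4x⁶ ÷ −2x³ = 2x³. Subtract (2x³)·D = −4x⁶ − 8x⁵ + 2x⁴ + 12x³. Remainder: −2x⁵ + 4x⁴ + 31x³ + 30x² − 23x − 42.
Step 3: lead(−2x⁵ + 4x⁴ + 31x³ + 30x² − 23x − 42) ÷ lead(D) = −2x⁵ ÷ −2x³ = x². Subtract (x²)·D = −2x⁵ − 4x⁴ + x³ + 6x². Remainder: 8x⁴ + 30x³ + 24x² − 23x − 42.
Step 4: lead(8x⁴ + 30x³ + 24x² − 23x − 42) ÷ lead(D) = 8x⁴ ÷ −2x³ = −4x. Subtract (−4x)·D = 8x⁴ + 16x³ − 4x² − 24x. Remainder: 14x³ + 28x² + x − 42.
Step 5: lead(14x³ + 28x² + x − 42) ÷ lead(D) = 14x³ ÷ −2x³ = −7. Subtract (−7)·D = 14x³ + 28x² − 7x − 42. Remainder: 8x.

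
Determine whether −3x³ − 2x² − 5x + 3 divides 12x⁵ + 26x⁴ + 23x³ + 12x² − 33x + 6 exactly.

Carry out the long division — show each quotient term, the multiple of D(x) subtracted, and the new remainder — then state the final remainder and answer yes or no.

R(x) = −3, so D(x) is not a factor of P(x). no

Step 1: lead(12x⁵ + 26x⁴ + 23x³ + 12x² − 33x + 6) ÷ lead(D) = 12x⁵ ÷ −3x³ = −4x². Subtract (−4x²)·D = 12x⁵ + 8x⁴ + 20x³ − 12x². Remainder: 18x⁴ + 3x³ + 24x² − 33x + 6.
Step 2: lead(18x⁴ + 3x³ + 24x² − 33x + 6) ÷ lead(D) = 18x⁴ ÷ −3x³ = −6x. Subtract (−6x)·D = 18x⁴ + 12x³ + 30x² − 18x. Remainder: −9x³ − 6x² − 15x + 6.
Step 3: lead(−9x³ − 6x² − 15x + 6) ÷ lead(D) = −9x³ ÷ −3x³ = 3. Subtract (3)·D = −9x³ − 6x² − 15x + 9. Remainder: −3.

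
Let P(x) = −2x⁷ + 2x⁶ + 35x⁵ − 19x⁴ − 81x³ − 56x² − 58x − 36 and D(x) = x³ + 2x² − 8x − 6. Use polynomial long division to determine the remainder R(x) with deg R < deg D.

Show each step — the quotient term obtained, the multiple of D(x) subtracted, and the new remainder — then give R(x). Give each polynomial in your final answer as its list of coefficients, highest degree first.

Step 1: lead(−2x⁷ + 2x⁶ + 35x⁵ − 19x⁴ − 81x³ − 56x² − 58x − 36) ÷ lead(D) = −2x⁷ ÷ x³ = −2x⁴. Subtract (−2x⁴)·D = −2x⁷ − 4x⁶ + 16x⁵ + 12x⁴. Remainder: 6x⁶ + 19x⁵ − 31x⁴ − 81x³ − 56x² − 58x − 36.
Step 2: lead(6x⁶ + 19x⁵ − 31x⁴ − 81x³ − 56x² − 58x − 36) ÷ lead(D) = 6x⁶ ÷ x³ = 6x³. Subtract (6x³)·D = 6x⁶ + 12x⁵ − 48x⁴ − 36x³. Remainder: 7x⁵ + 17x⁴ − 45x³ − 56x² − 58x − 36.
Step 3: lead(7x⁵ + 17x⁴ − 45x³ − 56x² − 58x − 36) ÷ lead(D) = 7x⁵ ÷ x³ = 7x². Subtract (7x²)·D = 7x⁵ + 14x⁴ − 56x³ − 42x². Remainder: 3x⁴ + 11x³ − 14x² − 58x − 36.
Step 4: lead(3x⁴ + 11x³ − 14x² − 58x − 36) ÷ lead(D) = 3x⁴ ÷ x³ = 3x. Subtract (3x)·D = 3x⁴ + 6x³ − 24x² − 18x. Remainder: 5x³ + 10x² − 40x − 36.
Step 5: lead(5x³ + 10x² − 40x − 36) ÷ lead(D) = 5x³ ÷ x³ = 5. Subtract (5)·D = 5x³ + 10x² − 40x − 30. Remainder: −6.

R = [-6]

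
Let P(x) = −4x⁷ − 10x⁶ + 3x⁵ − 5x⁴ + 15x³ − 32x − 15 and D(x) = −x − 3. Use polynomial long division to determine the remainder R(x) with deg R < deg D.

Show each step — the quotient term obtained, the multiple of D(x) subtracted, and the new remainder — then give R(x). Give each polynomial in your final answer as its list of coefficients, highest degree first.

Step 1: lead(−4x⁷ − 10x⁶ + 3x⁵ − 5x⁴ + 15x³ − 32x − 15) ÷ lead(D) = −4x⁷ ÷ −x = 4x⁶. Subtract (4x⁶)·D = −4x⁷ − 12x⁶. Remainder: 2x⁶ + 3x⁵ − 5x⁴ + 15x³ − 32x − 15.
Step 2: lead(2x⁶ + 3x⁵ − 5x⁴ + 15x³ − 32x − 15) ÷ lead(D) = 2x⁶ ÷ −x = −2x⁵. Subtract (−2x⁵)·D = 2x⁶ + 6x⁵. Remainder: −3x⁵ − 5x⁴ + 15x³ − 32x − 15.
Step 3: lead(−3x⁵ − 5x⁴ + 15x³ − 32x − 15) ÷ lead(D) = −3x⁵ ÷ −x = 3x⁴. Subtract (3x⁴)·D = −3x⁵ − 9x⁴. Remainder: 4x⁴ + 15x³ − 32x − 15.
Step 4: lead(4x⁴ + 15x³ − 32x − 15) ÷ lead(D) = 4x⁴ ÷ −x = −4x³. Subtract (−4x³)·D = 4x⁴ + 12x³. Remainder: 3x³ − 32x − 15.
Step 5: lead(3x³ − 32x − 15) ÷ lead(D) = 3x³ ÷ −x = −3x². Subtract (−3x²)·D = 3x³ + 9x². Remainder: −9x² − 32x − 15.
Step 6: lead(−9x² − 32x − 15) ÷ lead(D) = −9x² ÷ −x = 9x. Subtract (9x)·D = −9x² − 27x. Remainder: −5x − 15.
Step 7: lead(−5x − 15) ÷ lead(D) = −5x ÷ −x = 5. Subtract (5)·D = −5x − 15. Remainder: 0.

R = [0]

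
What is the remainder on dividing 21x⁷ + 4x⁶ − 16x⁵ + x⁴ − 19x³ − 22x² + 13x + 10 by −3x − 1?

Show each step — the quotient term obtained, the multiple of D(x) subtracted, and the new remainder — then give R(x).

R(x) = 4

Step 1: lead(21x⁷ + 4x⁶ − 16x⁵ + x⁴ − 19x³ − 22x² + 13x + 10) ÷ lead(D) = 21x⁷ ÷ −3x = −7x⁶. Subtract (−7x⁶)·D = 21x⁷ + 7x⁶. Remainder: −3x⁶ − 16x⁵ + x⁴ − 19x³ − 22x² + 13x + 10.
Step 2: lead(−3x⁶ − 16x⁵ + x⁴ − 19x³ − 22x² + 13x + 10) ÷ lead(D) = −3x⁶ ÷ −3x = x⁵. Subtract (x⁵)·D = −3x⁶ − x⁵. Remainder: −15x⁵ + x⁴ − 19x³ − 22x² + 13x + 10.
Step 3: lead(−15x⁵ + x⁴ − 19x³ − 22x² + 13x + 10) ÷ lead(D) = −15x⁵ ÷ −3x = 5x⁴. Subtract (5x⁴)·D = −15x⁵ − 5x⁴. Remainder: 6x⁴ − 19x³ − 22x² + 13x + 10.
Step 4: lead(6x⁴ − 19x³ − 22x² + 13x + 10) ÷ lead(D) = 6x⁴ ÷ −3x = −2x³. Subtract (−2x³)·D = 6x⁴ + 2x³. Remainder: −21x³ − 22x² + 13x + 10.
Step 5: lead(−21x³ − 22x² + 13x + 10) ÷ lead(D) = −21x³ ÷ −3x = 7x². Subtract (7x²)·D = −21x³ − 7x². Remainder: −15x² + 13x + 10.
Step 6: lead(−15x² + 13x + 10) ÷ lead(D) = −15x² ÷ −3x = 5x. Subtract (5x)·D = −15x² − 5x. Remainder: 18x + 10.
Step 7: lead(18x + 10) ÷ lead(D) = 18x ÷ −3x = −6. Subtract (−6)·D = 18x + 6. Remainder: 4.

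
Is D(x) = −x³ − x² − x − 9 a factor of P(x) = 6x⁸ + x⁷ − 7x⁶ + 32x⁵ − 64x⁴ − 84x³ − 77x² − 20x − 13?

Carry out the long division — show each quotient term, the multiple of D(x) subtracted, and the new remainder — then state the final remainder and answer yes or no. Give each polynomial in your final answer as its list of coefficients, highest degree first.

R = [7, -1, -4], so D(x) is not a factor of P(x). no

Step 1: lead(6x⁸ + x⁷ − 7x⁶ + 32x⁵ − 64x⁴ − 84x³ − 77x² − 20x − 13) ÷ lead(D) = 6x⁸ ÷ −x³ = −6x⁵. Subtract (−6x⁵)·D = 6x⁸ + 6x⁷ + 6x⁶ + 54x⁵. Remainder: −5x⁷ − 13x⁶ − 22x⁵ − 64x⁴ − 84x³ − 77x² − 20x − 13.
Step 2: lead(−5x⁷ − 13x⁶ − 22x⁵ − 64x⁴ − 84x³ − 77x² − 20x − 13) ÷ lead(D) = −5x⁷ ÷ −x³ = 5x⁴. Subtract (5x⁴)·D = −5x⁷ − 5x⁶ − 5x⁵ − 45x⁴. Remainder: −8x⁶ − 17x⁵ − 19x⁴ − 84x³ − 77x² − 20x − 13.
Step 3: lead(−8x⁶ − 17x⁵ − 19x⁴ − 84x³ − 77x² − 20x − 13) ÷ lead(D) = −8x⁶ ÷ −x³ = 8x³. Subtract (8x³)·D = −8x⁶ − 8x⁵ − 8x⁴ − 72x³. Remainder: −9x⁵ − 11x⁴ − 12x³ − 77x² − 20x − 13.
Step 4: lead(−9x⁵ − 11x⁴ − 12x³ − 77x² − 20x − 13) ÷ lead(D) = −9x⁵ ÷ −x³ = 9x². Subtract (9x²)·D = −9x⁵ − 9x⁴ − 9x³ − 81x². Remainder: −2x⁴ − 3x³ + 4x² − 20x − 13.
Step 5: lead(−2x⁴ − 3x³ + 4x² − 20x − 13) ÷ lead(D) = −2x⁴ ÷ −x³ = 2x. Subtract (2x)·D = −2x⁴ − 2x³ − 2x² − 18x. Remainder: −x³ + 6x² − 2x − 13.
Step 6: lead(−x³ + 6x² − 2x − 13) ÷ lead(D) = −x³ ÷ −x³ = 1. Subtract (1)·D = −x³ − x² − x − 9. Remainder: 7x² − x − 4.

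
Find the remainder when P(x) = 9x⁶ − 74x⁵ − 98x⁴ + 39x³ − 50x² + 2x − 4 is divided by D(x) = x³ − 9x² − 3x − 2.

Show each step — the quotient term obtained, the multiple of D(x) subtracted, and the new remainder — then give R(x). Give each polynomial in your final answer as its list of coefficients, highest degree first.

Step 1: lead(9x⁶ − 74x⁵ − 98x⁴ + 39x³ − 50x² + 2x − 4) ÷ lead(D) = 9x⁶ ÷ x³ = 9x³. Subtract (9x³)·D = 9x⁶ − 81x⁵ − 27x⁴ − 18x³. Remainder: 7x⁵ − 71x⁴ + 57x³ − 50x² + 2x − 4.
Step 2: lead(7x⁵ − 71x⁴ + 57x³ − 50x² + 2x − 4) ÷ lead(D) = 7x⁵ ÷ x³ = 7x². Subtract (7x²)·D = 7x⁵ − 63x⁴ − 21x³ − 14x². Remainder: −8x⁴ + 78x³ − 36x² + 2x − 4.
Step 3: lead(−8x⁴ + 78x³ − 36x² + 2x − 4) ÷ lead(D) = −8x⁴ ÷ x³ = −8x. Subtract (−8x)·D = −8x⁴ + 72x³ + 24x² + 16x. Remainder: 6x³ − 60x² − 14x − 4.
Step 4: lead(6x³ − 60x² − 14x − 4) ÷ lead(D) = 6x³ ÷ x³ = 6. Subtract (6)·D = 6x³ − 54x² − 18x − 12. Remainder: −6x² + 4x + 8.

R = [-6, 4, 8]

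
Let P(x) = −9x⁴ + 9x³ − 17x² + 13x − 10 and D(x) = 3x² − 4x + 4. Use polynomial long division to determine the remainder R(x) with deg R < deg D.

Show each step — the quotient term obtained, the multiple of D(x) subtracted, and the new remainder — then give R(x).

Step 1: lead(−9x⁴ + 9x³ − 17x² + 13x − 10) ÷ lead(D) = −9x⁴ ÷ 3x² = −3x². Subtract (−3x²)·D = −9x⁴ + 12x³ − 12x². Remainder: −3x³ − 5x² + 13x − 10.
Step 2: lead(−3x³ − 5x² + 13x − 10) ÷ lead(D) = −3x³ ÷ 3x² = −x. Subtract (−x)·D = −3x³ + 4x² − 4x. Remainder: −9x² + 17x − 10.
Step 3: lead(−9x² + 17x − 10) ÷ lead(D) = −9x² ÷ 3x² = −3. Subtract (−3)·D = −9x² + 12x − 12. Remainder: 5x + 2.

R(x) = 5x + 2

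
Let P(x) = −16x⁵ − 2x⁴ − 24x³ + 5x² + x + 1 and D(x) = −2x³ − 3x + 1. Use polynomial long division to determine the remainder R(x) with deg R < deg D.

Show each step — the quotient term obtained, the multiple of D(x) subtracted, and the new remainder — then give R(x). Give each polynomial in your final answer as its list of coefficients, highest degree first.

Step 1: lead(−16x⁵ − 2x⁴ − 24x³ + 5x² + x + 1) ÷ lead(D) = −16x⁵ ÷ −2x³ = 8x². Subtract (8x²)·D = −16x⁵ − 24x³ + 8x². Remainder: −2x⁴ − 3x² + x + 1.
Step 2: lead(−2x⁴ − 3x² + x + 1) ÷ lead(D) = −2x⁴ ÷ −2x³ = x. Subtract (x)·D = −2x⁴ − 3x² + x. Remainder: 1.

R = [1]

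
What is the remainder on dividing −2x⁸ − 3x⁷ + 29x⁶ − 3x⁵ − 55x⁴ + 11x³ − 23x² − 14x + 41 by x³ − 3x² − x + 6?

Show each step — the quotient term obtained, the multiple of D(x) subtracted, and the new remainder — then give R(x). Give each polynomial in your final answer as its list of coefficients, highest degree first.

R = [-7]

Step 1: lead(−2x⁸ − 3x⁷ + 29x⁶ − 3x⁵ − 55x⁴ + 11x³ − 23x² − 14x + 41) ÷ lead(D) = −2x⁸ ÷ x³ = −2x⁵. Subtract (−2x⁵)·D = −2x⁸ + 6x⁷ + 2x⁶ − 12x⁵. Remainder: −9x⁷ + 27x⁶ + 9x⁵ − 55x⁴ + 11x³ − 23x² − 14x + 41.
Step 2: lead(−9x⁷ + 27x⁶ + 9x⁵ − 55x⁴ + 11x³ − 23x² − 14x + 41) ÷ lead(D) = −9x⁷ ÷ x³ = −9x⁴. Subtract (−9x⁴)·D = −9x⁷ + 27x⁶ + 9x⁵ − 54x⁴. Remainder: −x⁴ + 11x³ − 23x² − 14x + 41.
Step 3: lead(−x⁴ + 11x³ − 23x² − 14x + 41) ÷ lead(D) = −x⁴ ÷ x³ = −x. Subtract (−x)·D = −x⁴ + 3x³ + x² − 6x. Remainder: 8x³ − 24x² − 8x + 41.
Step 4: lead(8x³ − 24x² − 8x + 41) ÷ lead(D) = 8x³ ÷ x³ = 8. Subtract (8)·D = 8x³ − 24x² − 8x + 48. Remainder: −7.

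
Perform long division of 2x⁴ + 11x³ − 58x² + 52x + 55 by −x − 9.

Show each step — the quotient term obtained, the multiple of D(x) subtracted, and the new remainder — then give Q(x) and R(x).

Step 1: lead(2x⁴ + 11x³ − 58x² + 52x + 55) ÷ lead(D) = 2x⁴ ÷ −x = −2x³. Subtract (−2x³)·D = 2x⁴ + 18x³. Remainder: −7x³ − 58x² + 52x + 55.
Step 2: lead(−7x³ − 58x² + 52x + 55) ÷ lead(D) = −7x³ ÷ −x = 7x². Subtract (7x²)·D = −7x³ − 63x². Remainder: 5x² + 52x + 55.
Step 3: lead(5x² + 52x + 55) ÷ lead(D) = 5x² ÷ −x = −5x. Subtract (−5x)·D = 5x² + 45x. Remainder: 7x + 55.
Step 4: lead(7x + 55) ÷ lead(D) = 7x ÷ −x = −7. Subtract (−7)·D = 7x + 63. Remainder: −8.

Q(x) = −2x³ + 7x² − 5x − 7; R(x) = −8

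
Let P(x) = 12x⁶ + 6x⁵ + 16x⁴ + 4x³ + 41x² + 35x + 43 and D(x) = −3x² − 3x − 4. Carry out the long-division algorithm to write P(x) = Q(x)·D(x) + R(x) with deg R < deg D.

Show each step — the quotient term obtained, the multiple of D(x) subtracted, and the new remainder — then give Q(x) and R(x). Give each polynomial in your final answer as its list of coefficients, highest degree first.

Step 1: lead(12x⁶ + 6x⁵ + 16x⁴ + 4x³ + 41x² + 35x + 43) ÷ lead(D) = 12x⁶ ÷ −3x² = −4x⁴. Subtract (−4x⁴)·D = 12x⁶ + 12x⁵ + 16x⁴. Remainder: −6x⁵ + 4x³ + 41x² + 35x + 43.
Step 2: lead(−6x⁵ + 4x³ + 41x² + 35x + 43) ÷ lead(D) = −6x⁵ ÷ −3x² = 2x³. Subtract (2x³)·D = −6x⁵ − 6x⁴ − 8x³. Remainder: 6x⁴ + 12x³ + 41x² + 35x + 43.
Step 3: lead(6x⁴ + 12x³ + 41x² + 35x + 43) ÷ lead(D) = 6x⁴ ÷ −3x² = −2x². Subtract (−2x²)·D = 6x⁴ + 6x³ + 8x². Remainder: 6x³ + 33x² + 35x + 43.
Step 4: lead(6x³ + 33x² + 35x + 43) ÷ lead(D) = 6x³ ÷ −3x² = −2x. Subtract (−2x)·D = 6x³ + 6x² + 8x. Remainder: 27x² + 27x + 43.
Step 5: lead(27x² + 27x + 43) ÷ lead(D) = 27x² ÷ −3x² = −9. Subtract (−9)·D = 27x² + 27x + 36. Remainder: 7.

Q = [-4, 2, -2, -2, -9]; R = [7]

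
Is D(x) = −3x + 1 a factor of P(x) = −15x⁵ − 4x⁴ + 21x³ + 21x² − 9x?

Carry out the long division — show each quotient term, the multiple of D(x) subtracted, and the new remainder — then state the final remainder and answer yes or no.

R(x) = 0, so D(x) is a factor of P(x). yes

Step 1: lead(−15x⁵ − 4x⁴ + 21x³ + 21x² − 9x) ÷ lead(D) = −15x⁵ ÷ −3x = 5x⁴. Subtract (5x⁴)·D = −15x⁵ + 5x⁴. Remainder: −9x⁴ + 21x³ + 21x² − 9x.
Step 2: lead(−9x⁴ + 21x³ + 21x² − 9x) ÷ lead(D) = −9x⁴ ÷ −3x = 3x³. Subtract (3x³)·D = −9x⁴ + 3x³. Remainder: 18x³ + 21x² − 9x.
Step 3: lead(18x³ + 21x² − 9x) ÷ lead(D) = 18x³ ÷ −3x = −6x². Subtract (−6x²)·D = 18x³ − 6x². Remainder: 27x² − 9x.
Step 4: lead(27x² − 9x) ÷ lead(D) = 27x² ÷ −3x = −9x. Subtract (−9x)·D = 27x² − 9x. Remainder: 0.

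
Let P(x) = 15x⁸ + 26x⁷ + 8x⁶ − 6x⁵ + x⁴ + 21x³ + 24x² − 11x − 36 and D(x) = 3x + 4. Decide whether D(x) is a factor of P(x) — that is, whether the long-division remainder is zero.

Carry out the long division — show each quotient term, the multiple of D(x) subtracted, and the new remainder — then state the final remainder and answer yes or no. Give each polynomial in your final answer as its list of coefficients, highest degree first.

R = [0], so D(x) is a factor of P(x). yes

Step 1: lead(15x⁸ + 26x⁷ + 8x⁶ − 6x⁵ + x⁴ + 21x³ + 24x² − 11x − 36) ÷ lead(D) = 15x⁸ ÷ 3x = 5x⁷. Subtract (5x⁷)·D = 15x⁸ + 20x⁷. Remainder: 6x⁷ + 8x⁶ − 6x⁵ + x⁴ + 21x³ + 24x² − 11x − 36.
Step 2: lead(6x⁷ + 8x⁶ − 6x⁵ + x⁴ + 21x³ + 24x² − 11x − 36) ÷ lead(D) = 6x⁷ ÷ 3x = 2x⁶. Subtract (2x⁶)·D = 6x⁷ + 8x⁶. Remainder: −6x⁵ + x⁴ + 21x³ + 24x² − 11x − 36.
Step 3: lead(−6x⁵ + x⁴ + 21x³ + 24x² − 11x − 36) ÷ lead(D) = −6x⁵ ÷ 3x = −2x⁴. Subtract (−2x⁴)·D = −6x⁵ − 8x⁴. Remainder: 9x⁴ + 21x³ + 24x² − 11x − 36.
Step 4: lead(9x⁴ + 21x³ + 24x² − 11x − 36) ÷ lead(D) = 9x⁴ ÷ 3x = 3x³. Subtract (3x³)·D = 9x⁴ + 12x³. Remainder: 9x³ + 24x² − 11x − 36.
Step 5: lead(9x³ + 24x² − 11x − 36) ÷ lead(D) = 9x³ ÷ 3x = 3x². Subtract (3x²)·D = 9x³ + 12x². Remainder: 12x² − 11x − 36.
Step 6: lead(12x² − 11x − 36) ÷ lead(D) = 12x² ÷ 3x = 4x. Subtract (4x)·D = 12x² + 16x. Remainder: −27x − 36.
Step 7: lead(−27x − 36) ÷ lead(D) = −27x ÷ 3x = −9. Subtract (−9)·D = −27x − 36. Remainder: 0.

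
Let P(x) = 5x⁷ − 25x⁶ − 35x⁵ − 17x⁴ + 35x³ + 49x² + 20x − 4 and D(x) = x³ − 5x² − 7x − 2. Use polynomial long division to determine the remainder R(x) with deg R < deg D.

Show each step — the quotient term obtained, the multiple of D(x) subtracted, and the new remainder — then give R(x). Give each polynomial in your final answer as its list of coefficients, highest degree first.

R = [6, -4]

Step 1: lead(5x⁷ − 25x⁶ − 35x⁵ − 17x⁴ + 35x³ + 49x² + 20x − 4) ÷ lead(D) = 5x⁷ ÷ x³ = 5x⁴. Subtract (5x⁴)·D = 5x⁷ − 25x⁶ − 35x⁵ − 10x⁴. Remainder: −7x⁴ + 35x³ + 49x² + 20x − 4.
Step 2: lead(−7x⁴ + 35x³ + 49x² + 20x − 4) ÷ lead(D) = −7x⁴ ÷ x³ = −7x. Subtract (−7x)·D = −7x⁴ + 35x³ + 49x² + 14x. Remainder: 6x − 4.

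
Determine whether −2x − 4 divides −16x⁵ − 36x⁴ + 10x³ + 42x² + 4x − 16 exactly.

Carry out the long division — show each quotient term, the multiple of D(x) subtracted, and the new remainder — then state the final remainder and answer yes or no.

Step 1: lead(−16x⁵ − 36x⁴ + 10x³ + 42x² + 4x − 16) ÷ lead(D) = −16x⁵ ÷ −2x = 8x⁴. Subtract (8x⁴)·D = −16x⁵ − 32x⁴. Remainder: −4x⁴ + 10x³ + 42x² + 4x − 16.
Step 2: lead(−4x⁴ + 10x³ + 42x² + 4x − 16) ÷ lead(D) = −4x⁴ ÷ −2x = 2x³. Subtract (2x³)·D = −4x⁴ − 8x³. Remainder: 18x³ + 42x² + 4x − 16.
Step 3: lead(18x³ + 42x² + 4x − 16) ÷ lead(D) = 18x³ ÷ −2x = −9x². Subtract (−9x²)·D = 18x³ + 36x². Remainder: 6x² + 4x − 16.
Step 4: lead(6x² + 4x − 16) ÷ lead(D) = 6x² ÷ −2x = −3x. Subtract (−3x)·D = 6x² + 12x. Remainder: −8x − 16.
Step 5: lead(−8x − 16) ÷ lead(D) = −8x ÷ −2x = 4. Subtract (4)·D = −8x − 16. Remainder: 0.

R(x) = 0, so D(x) is a factor of P(x). yes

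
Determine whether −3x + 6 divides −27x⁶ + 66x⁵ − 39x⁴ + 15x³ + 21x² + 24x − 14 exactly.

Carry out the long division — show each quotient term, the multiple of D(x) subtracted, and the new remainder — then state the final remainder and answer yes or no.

R(x) = −2, so D(x) is not a factor of P(x). no

Step 1: lead(−27x⁶ + 66x⁵ − 39x⁴ + 15x³ + 21x² + 24x − 14) ÷ lead(D) = −27x⁶ ÷ −3x = 9x⁵. Subtract (9x⁵)·D = −27x⁶ + 54x⁵. Remainder: 12x⁵ − 39x⁴ + 15x³ + 21x² + 24x − 14.
Step 2: lead(12x⁵ − 39x⁴ + 15x³ + 21x² + 24x − 14) ÷ lead(D) = 12x⁵ ÷ −3x = −4x⁴. Subtract (−4x⁴)·D = 12x⁵ − 24x⁴. Remainder: −15x⁴ + 15x³ + 21x² + 24x − 14.
Step 3: lead(−15x⁴ + 15x³ + 21x² + 24x − 14) ÷ lead(D) = −15x⁴ ÷ −3x = 5x³. Subtract (5x³)·D = −15x⁴ + 30x³. Remainder: −15x³ + 21x² + 24x − 14.
Step 4: lead(−15x³ + 21x² + 24x − 14) ÷ lead(D) = −15x³ ÷ −3x = 5x². Subtract (5x²)·D = −15x³ + 30x². Remainder: −9x² + 24x − 14.
Step 5: lead(−9x² + 24x − 14) ÷ lead(D) = −9x² ÷ −3x = 3x. Subtract (3x)·D = −9x² + 18x. Remainder: 6x − 14.
Step 6: lead(6x − 14) ÷ lead(D) = 6x ÷ −3x = −2. Subtract (−2)·D = 6x − 12. Remainder: −2.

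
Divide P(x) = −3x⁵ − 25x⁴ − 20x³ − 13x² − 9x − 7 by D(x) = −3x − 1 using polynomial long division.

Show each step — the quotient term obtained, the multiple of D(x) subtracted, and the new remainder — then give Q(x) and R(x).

Step 1: lead(−3x⁵ − 25x⁴ − 20x³ − 13x² − 9x − 7) ÷ lead(D) = −3x⁵ ÷ −3x = x⁴. Subtract (x⁴)·D = −3x⁵ − x⁴. Remainder: −24x⁴ − 20x³ − 13x² − 9x − 7.
Step 2: lead(−24x⁴ − 20x³ − 13x² − 9x − 7) ÷ lead(D) = −24x⁴ ÷ −3x = 8x³. Subtract (8x³)·D = −24x⁴ − 8x³. Remainder: −12x³ − 13x² − 9x − 7.
Step 3: lead(−12x³ − 13x² − 9x − 7) ÷ lead(D) = −12x³ ÷ −3x = 4x². Subtract (4x²)·D = −12x³ − 4x². Remainder: −9x² − 9x − 7.
Step 4: lead(−9x² − 9x − 7) ÷ lead(D) = −9x² ÷ −3x = 3x. Subtract (3x)·D = −9x² − 3x. Remainder: −6x − 7.
Step 5: lead(−6x − 7) ÷ lead(D) = −6x ÷ −3x = 2. Subtract (2)·D = −6x − 2. Remainder: −5.

Q(x) = x⁴ + 8x³ + 4x² + 3x + 2; R(x) = −5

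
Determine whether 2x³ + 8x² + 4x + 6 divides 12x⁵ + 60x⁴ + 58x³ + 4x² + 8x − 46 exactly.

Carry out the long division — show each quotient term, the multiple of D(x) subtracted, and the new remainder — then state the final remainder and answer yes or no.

R(x) = −4, so D(x) is not a factor of P(x). no

Step 1: lead(12x⁵ + 60x⁴ + 58x³ + 4x² + 8x − 46) ÷ lead(D) = 12x⁵ ÷ 2x³ = 6x². Subtract (6x²)·D = 12x⁵ + 48x⁴ + 24x³ + 36x². Remainder: 12x⁴ + 34x³ − 32x² + 8x − 46.
Step 2: lead(12x⁴ + 34x³ − 32x² + 8x − 46) ÷ lead(D) = 12x⁴ ÷ 2x³ = 6x. Subtract (6x)·D = 12x⁴ + 48x³ + 24x² + 36x. Remainder: −14x³ − 56x² − 28x − 46.
Step 3: lead(−14x³ − 56x² − 28x − 46) ÷ lead(D) = −14x³ ÷ 2x³ = −7. Subtract (−7)·D = −14x³ − 56x² − 28x − 42. Remainder: −4.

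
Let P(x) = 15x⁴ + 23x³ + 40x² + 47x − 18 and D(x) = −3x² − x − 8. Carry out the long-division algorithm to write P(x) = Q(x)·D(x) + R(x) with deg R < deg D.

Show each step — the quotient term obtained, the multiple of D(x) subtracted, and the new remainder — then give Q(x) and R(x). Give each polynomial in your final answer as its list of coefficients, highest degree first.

Q = [-5, -6, 2]; R = [1, -2]

Step 1: lead(15x⁴ + 23x³ + 40x² + 47x − 18) ÷ lead(D) = 15x⁴ ÷ −3x² = −5x². Subtract (−5x²)·D = 15x⁴ + 5x³ + 40x². Remainder: 18x³ + 47x − 18.
Step 2: lead(18x³ + 47x − 18) ÷ lead(D) = 18x³ ÷ −3x² = −6x. Subtract (−6x)·D = 18x³ + 6x² + 48x. Remainder: −6x² − x − 18.
Step 3: lead(−6x² − x − 18) ÷ lead(D) = −6x² ÷ −3x² = 2. Subtract (2)·D = −6x² − 2x − 16. Remainder: x − 2.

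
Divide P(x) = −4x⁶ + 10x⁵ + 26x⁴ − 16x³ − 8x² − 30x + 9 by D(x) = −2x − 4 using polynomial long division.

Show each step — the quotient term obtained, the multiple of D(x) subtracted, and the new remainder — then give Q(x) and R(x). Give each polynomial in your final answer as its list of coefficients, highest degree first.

Step 1: lead(−4x⁶ + 10x⁵ + 26x⁴ − 16x³ − 8x² − 30x + 9) ÷ lead(D) = −4x⁶ ÷ −2x = 2x⁵. Subtract (2x⁵)·D = −4x⁶ − 8x⁵. Remainder: 18x⁵ + 26x⁴ − 16x³ − 8x² − 30x + 9.
Step 2: lead(18x⁵ + 26x⁴ − 16x³ − 8x² − 30x + 9) ÷ lead(D) = 18x⁵ ÷ −2x = −9x⁴. Subtract (−9x⁴)·D = 18x⁵ + 36x⁴. Remainder: −10x⁴ − 16x³ − 8x² − 30x + 9.
Step 3: lead(−10x⁴ − 16x³ − 8x² − 30x + 9) ÷ lead(D) = −10x⁴ ÷ −2x = 5x³. Subtract (5x³)·D = −10x⁴ − 20x³. Remainder: 4x³ − 8x² − 30x + 9.
Step 4: lead(4x³ − 8x² − 30x + 9) ÷ lead(D) = 4x³ ÷ −2x = −2x². Subtract (−2x²)·D = 4x³ + 8x². Remainder: −16x² − 30x + 9.
Step 5: lead(−16x² − 30x + 9) ÷ lead(D) = −16x² ÷ −2x = 8x. Subtract (8x)·D = −16x² − 32x. Remainder: 2x + 9.
Step 6: lead(2x + 9) ÷ lead(D) = 2x ÷ −2x = −1. Subtract (−1)·D = 2x + 4. Remainder: 5.

Q = [2, -9, 5, -2, 8, -1]; R = [5]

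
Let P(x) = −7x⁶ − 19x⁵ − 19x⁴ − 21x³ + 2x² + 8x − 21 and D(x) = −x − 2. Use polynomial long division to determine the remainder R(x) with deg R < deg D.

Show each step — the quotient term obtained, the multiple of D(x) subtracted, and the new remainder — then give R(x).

R(x) = −5

Step 1: lead(−7x⁶ − 19x⁵ − 19x⁴ − 21x³ + 2x² + 8x − 21) ÷ lead(D) = −7x⁶ ÷ −x = 7x⁵. Subtract (7x⁵)·D = −7x⁶ − 14x⁵. Remainder: −5x⁵ − 19x⁴ − 21x³ + 2x² + 8x − 21.
Step 2: lead(−5x⁵ − 19x⁴ − 21x³ + 2x² + 8x − 21) ÷ lead(D) = −5x⁵ ÷ −x = 5x⁴. Subtract (5x⁴)·D = −5x⁵ − 10x⁴. Remainder: −9x⁴ − 21x³ + 2x² + 8x − 21.
Step 3: lead(−9x⁴ − 21x³ + 2x² + 8x − 21) ÷ lead(D) = −9x⁴ ÷ −x = 9x³. Subtract (9x³)·D = −9x⁴ − 18x³. Remainder: −3x³ + 2x² + 8x − 21.
Step 4: lead(−3x³ + 2x² + 8x − 21) ÷ lead(D) = −3x³ ÷ −x = 3x². Subtract (3x²)·D = −3x³ − 6x². Remainder: 8x² + 8x − 21.
Step 5: lead(8x² + 8x − 21) ÷ lead(D) = 8x² ÷ −x = −8x. Subtract (−8x)·D = 8x² + 16x. Remainder: −8x − 21.
Step 6: lead(−8x − 21) ÷ lead(D) = −8x ÷ −x = 8. Subtract (8)·D = −8x − 16. Remainder: −5.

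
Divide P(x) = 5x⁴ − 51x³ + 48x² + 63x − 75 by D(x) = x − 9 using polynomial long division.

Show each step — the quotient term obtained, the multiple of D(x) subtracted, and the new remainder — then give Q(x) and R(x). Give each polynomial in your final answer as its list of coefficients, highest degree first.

Q = [5, -6, -6, 9]; R = [6]

Step 1: lead(5x⁴ − 51x³ + 48x² + 63x − 75) ÷ lead(D) = 5x⁴ ÷ x = 5x³. Subtract (5x³)·D = 5x⁴ − 45x³. Remainder: −6x³ + 48x² + 63x − 75.
Step 2: lead(−6x³ + 48x² + 63x − 75) ÷ lead(D) = −6x³ ÷ x = −6x². Subtract (−6x²)·D = −6x³ + 54x². Remainder: −6x² + 63x − 75.
Step 3: lead(−6x² + 63x − 75) ÷ lead(D) = −6x² ÷ x = −6x. Subtract (−6x)·D = −6x² + 54x. Remainder: 9x − 75.
Step 4: lead(9x − 75) ÷ lead(D) = 9x ÷ x = 9. Subtract (9)·D = 9x − 81. Remainder: 6.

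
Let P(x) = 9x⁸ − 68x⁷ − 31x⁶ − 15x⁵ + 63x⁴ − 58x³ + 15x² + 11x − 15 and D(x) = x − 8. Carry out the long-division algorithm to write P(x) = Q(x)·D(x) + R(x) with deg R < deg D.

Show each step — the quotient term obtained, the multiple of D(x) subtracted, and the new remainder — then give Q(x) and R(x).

Step 1: lead(9x⁸ − 68x⁷ − 31x⁶ − 15x⁵ + 63x⁴ − 58x³ + 15x² + 11x − 15) ÷ lead(D) = 9x⁸ ÷ x = 9x⁷. Subtract (9x⁷)·D = 9x⁸ − 72x⁷. Remainder: 4x⁷ − 31x⁶ − 15x⁵ + 63x⁴ − 58x³ + 15x² + 11x − 15.
Step 2: lead(4x⁷ − 31x⁶ − 15x⁵ + 63x⁴ − 58x³ + 15x² + 11x − 15) ÷ lead(D) = 4x⁷ ÷ x = 4x⁶. Subtract (4x⁶)·D = 4x⁷ − 32x⁶. Remainder: x⁶ − 15x⁵ + 63x⁴ − 58x³ + 15x² + 11x − 15.
Step 3: lead(x⁶ − 15x⁵ + 63x⁴ − 58x³ + 15x² + 11x − 15) ÷ lead(D) = x⁶ ÷ x = x⁵. Subtract (x⁵)·D = x⁶ − 8x⁵. Remainder: −7x⁵ + 63x⁴ − 58x³ + 15x² + 11x − 15.
Step 4: lead(−7x⁵ + 63x⁴ − 58x³ + 15x² + 11x − 15) ÷ lead(D) = −7x⁵ ÷ x = −7x⁴. Subtract (−7x⁴)·D = −7x⁵ + 56x⁴. Remainder: 7x⁴ − 58x³ + 15x² + 11x − 15.
Step 5: lead(7x⁴ − 58x³ + 15x² + 11x − 15) ÷ lead(D) = 7x⁴ ÷ x = 7x³. Subtract (7x³)·D = 7x⁴ − 56x³. Remainder: −2x³ + 15x² + 11x − 15.
Step 6: lead(−2x³ + 15x² + 11x − 15) ÷ lead(D) = −2x³ ÷ x = −2x². Subtract (−2x²)·D = −2x³ + 16x². Remainder: −x² + 11x − 15.
Step 7: lead(−x² + 11x − 15) ÷ lead(D) = −x² ÷ x = −x. Subtract (−x)·D = −x² + 8x. Remainder: 3x − 15.
Step 8: lead(3x − 15) ÷ lead(D) = 3x ÷ x = 3. Subtract (3)·D = 3x − 24. Remainder: 9.

Q(x) = 9x⁷ + 4x⁶ + x⁵ − 7x⁴ + 7x³ − 2x² − x + 3; R(x) = 9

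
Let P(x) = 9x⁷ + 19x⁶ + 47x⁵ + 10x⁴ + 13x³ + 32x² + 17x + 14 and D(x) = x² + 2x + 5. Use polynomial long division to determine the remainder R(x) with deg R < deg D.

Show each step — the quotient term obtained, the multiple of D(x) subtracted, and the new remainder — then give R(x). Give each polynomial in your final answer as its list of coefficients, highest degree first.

R = [9]

Step 1: lead(9x⁷ + 19x⁶ + 47x⁵ + 10x⁴ + 13x³ + 32x² + 17x + 14) ÷ lead(D) = 9x⁷ ÷ x² = 9x⁵. Subtract (9x⁵)·D = 9x⁷ + 18x⁶ + 45x⁵. Remainder: x⁶ + 2x⁵ + 10x⁴ + 13x³ + 32x² + 17x + 14.
Step 2: lead(x⁶ + 2x⁵ + 10x⁴ + 13x³ + 32x² + 17x + 14) ÷ lead(D) = x⁶ ÷ x² = x⁴. Subtract (x⁴)·D = x⁶ + 2x⁵ + 5x⁴. Remainder: 5x⁴ + 13x³ + 32x² + 17x + 14.
Step 3: lead(5x⁴ + 13x³ + 32x² + 17x + 14) ÷ lead(D) = 5x⁴ ÷ x² = 5x². Subtract (5x²)·D = 5x⁴ + 10x³ + 25x². Remainder: 3x³ + 7x² + 17x + 14.
Step 4: lead(3x³ + 7x² + 17x + 14) ÷ lead(D) = 3x³ ÷ x² = 3x. Subtract (3x)·D = 3x³ + 6x² + 15x. Remainder: x² + 2x + 14.
Step 5: lead(x² + 2x + 14) ÷ lead(D) = x² ÷ x² = 1. Subtract (1)·D = x² + 2x + 5. Remainder: 9.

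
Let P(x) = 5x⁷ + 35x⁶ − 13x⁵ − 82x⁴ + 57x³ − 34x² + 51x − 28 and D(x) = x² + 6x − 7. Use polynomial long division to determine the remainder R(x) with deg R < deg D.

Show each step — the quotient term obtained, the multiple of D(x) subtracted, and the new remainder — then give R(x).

R(x) = −2x − 7

Step 1: lead(5x⁷ + 35x⁶ − 13x⁵ − 82x⁴ + 57x³ − 34x² + 51x − 28) ÷ lead(D) = 5x⁷ ÷ x² = 5x⁵. Subtract (5x⁵)·D = 5x⁷ + 30x⁶ − 35x⁵. Remainder: 5x⁶ + 22x⁵ − 82x⁴ + 57x³ − 34x² + 51x − 28.
Step 2: lead(5x⁶ + 22x⁵ − 82x⁴ + 57x³ − 34x² + 51x − 28) ÷ lead(D) = 5x⁶ ÷ x² = 5x⁴. Subtract (5x⁴)·D = 5x⁶ + 30x⁵ − 35x⁴. Remainder: −8x⁵ − 47x⁴ + 57x³ − 34x² + 51x − 28.
Step 3: lead(−8x⁵ − 47x⁴ + 57x³ − 34x² + 51x − 28) ÷ lead(D) = −8x⁵ ÷ x² = −8x³. Subtract (−8x³)·D = −8x⁵ − 48x⁴ + 56x³. Remainder: x⁴ + x³ − 34x² + 51x − 28.
Step 4: lead(x⁴ + x³ − 34x² + 51x − 28) ÷ lead(D) = x⁴ ÷ x² = x². Subtract (x²)·D = x⁴ + 6x³ − 7x². Remainder: −5x³ − 27x² + 51x − 28.
Step 5: lead(−5x³ − 27x² + 51x − 28) ÷ lead(D) = −5x³ ÷ x² = −5x. Subtract (−5x)·D = −5x³ − 30x² + 35x. Remainder: 3x² + 16x − 28.
Step 6: lead(3x² + 16x − 28) ÷ lead(D) = 3x² ÷ x² = 3. Subtract (3)·D = 3x² + 18x − 21. Remainder: −2x − 7.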